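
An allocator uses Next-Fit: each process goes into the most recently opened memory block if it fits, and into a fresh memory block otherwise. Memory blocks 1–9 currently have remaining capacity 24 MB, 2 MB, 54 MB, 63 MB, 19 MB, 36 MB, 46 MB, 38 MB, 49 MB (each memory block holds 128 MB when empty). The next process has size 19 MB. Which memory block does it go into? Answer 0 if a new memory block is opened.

9

Next-Fit only looks at memory block 9, which has 49 MB free.
19 MB fits there.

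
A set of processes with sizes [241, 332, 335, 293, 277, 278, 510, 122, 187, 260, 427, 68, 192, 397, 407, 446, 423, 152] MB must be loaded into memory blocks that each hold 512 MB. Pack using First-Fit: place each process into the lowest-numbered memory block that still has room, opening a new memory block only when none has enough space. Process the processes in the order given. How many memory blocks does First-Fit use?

memory block 1: place 241 MB, 271 MB left
memory block 2: place 332 MB, 180 MB left
memory block 3: place 335 MB, 177 MB left
memory block 4: place 293 MB, 219 MB left
memory block 5: place 277 MB, 235 MB left
memory block 6: place 278 MB, 234 MB left
memory block 7: place 510 MB, 2 MB left
memory block 1: place 122 MB, 149 MB left
memory block 4: place 187 MB, 32 MB left
memory block 8: place 260 MB, 252 MB left
memory block 9: place 427 MB, 85 MB left
memory block 1: place 68 MB, 81 MB left
memory block 5: place 192 MB, 43 MB left
memory block 10: place 397 MB, 115 MB left
memory block 11: place 407 MB, 105 MB left
memory block 12: place 446 MB, 66 MB left
memory block 13: place 423 MB, 89 MB left
memory block 2: place 152 MB, 28 MB left

13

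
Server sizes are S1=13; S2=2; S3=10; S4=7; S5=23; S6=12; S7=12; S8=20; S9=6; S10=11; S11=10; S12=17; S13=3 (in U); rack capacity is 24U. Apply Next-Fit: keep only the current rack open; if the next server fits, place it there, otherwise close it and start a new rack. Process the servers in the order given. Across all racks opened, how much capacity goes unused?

46

S1 (13U) → rack 1 (remaining 11U)
S2 (2U) → rack 1 (remaining 9U)
S3 (10U) → rack 2 (remaining 14U)
S4 (7U) → rack 2 (remaining 7U)
S5 (23U) → rack 3 (remaining 1U)
S6 (12U) → rack 4 (remaining 12U)
S7 (12U) → rack 4 (remaining 0U)
S8 (20U) → rack 5 (remaining 4U)
S9 (6U) → rack 6 (remaining 18U)
S10 (11U) → rack 6 (remaining 7U)
S11 (10U) → rack 7 (remaining 14U)
S12 (17U) → rack 8 (remaining 7U)
S13 (3U) → rack 8 (remaining 4U)
8 racks × 24U = 192U; used 146U; unused 46U.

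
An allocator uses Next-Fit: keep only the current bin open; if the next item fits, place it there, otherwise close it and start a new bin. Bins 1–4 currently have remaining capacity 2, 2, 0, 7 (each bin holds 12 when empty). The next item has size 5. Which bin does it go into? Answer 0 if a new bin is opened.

4

Next-Fit only looks at bin 4, which has 7 free.
5 fits there.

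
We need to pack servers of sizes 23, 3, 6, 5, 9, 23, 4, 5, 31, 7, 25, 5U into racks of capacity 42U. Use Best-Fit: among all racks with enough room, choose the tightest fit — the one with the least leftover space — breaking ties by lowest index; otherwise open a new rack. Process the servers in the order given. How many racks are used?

23U → rack 1 (remaining 19U)
3U → rack 1 (remaining 16U)
6U → rack 1 (remaining 10U)
5U → rack 1 (remaining 5U)
9U → rack 2 (remaining 33U)
23U → rack 2 (remaining 10U)
4U → rack 1 (remaining 1U)
5U → rack 2 (remaining 5U)
31U → rack 3 (remaining 11U)
7U → rack 3 (remaining 4U)
25U → rack 4 (remaining 17U)
5U → rack 2 (remaining 0U)
Final racks: [23,3,6,5,4] [9,23,5,5] [31,7] [25].

4 racks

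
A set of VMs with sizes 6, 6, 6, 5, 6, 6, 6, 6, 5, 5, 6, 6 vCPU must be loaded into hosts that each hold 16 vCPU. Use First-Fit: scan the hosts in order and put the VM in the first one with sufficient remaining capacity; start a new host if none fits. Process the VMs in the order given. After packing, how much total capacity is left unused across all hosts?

host 1: place 6 vCPU, 10 vCPU left
host 1: place 6 vCPU, 4 vCPU left
host 2: place 6 vCPU, 10 vCPU left
host 2: place 5 vCPU, 5 vCPU left
host 3: place 6 vCPU, 10 vCPU left
host 3: place 6 vCPU, 4 vCPU left
host 4: place 6 vCPU, 10 vCPU left
host 4: place 6 vCPU, 4 vCPU left
host 2: place 5 vCPU, 0 vCPU left
host 5: place 5 vCPU, 11 vCPU left
host 5: place 6 vCPU, 5 vCPU left
host 6: place 6 vCPU, 10 vCPU left
6 hosts × 16 vCPU = 96 vCPU; used 69 vCPU; unused 27 vCPU.

27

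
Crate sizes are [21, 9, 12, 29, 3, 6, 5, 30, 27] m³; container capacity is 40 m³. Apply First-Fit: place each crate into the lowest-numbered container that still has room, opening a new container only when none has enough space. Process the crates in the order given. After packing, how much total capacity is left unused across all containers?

container 1: place 21 m³, 19 m³ left
container 1: place 9 m³, 10 m³ left
container 2: place 12 m³, 28 m³ left
container 3: place 29 m³, 11 m³ left
container 1: place 3 m³, 7 m³ left
container 1: place 6 m³, 1 m³ left
container 2: place 5 m³, 23 m³ left
container 4: place 30 m³, 10 m³ left
container 5: place 27 m³, 13 m³ left
5 containers × 40 m³ = 200 m³; used 142 m³; unused 58 m³.

58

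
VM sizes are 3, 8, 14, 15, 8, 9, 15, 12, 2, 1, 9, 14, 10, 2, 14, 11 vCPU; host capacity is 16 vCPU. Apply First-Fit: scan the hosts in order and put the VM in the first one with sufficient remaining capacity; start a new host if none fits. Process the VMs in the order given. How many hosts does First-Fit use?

3 vCPU → host 1 (remaining 13 vCPU)
8 vCPU → host 1 (remaining 5 vCPU)
14 vCPU → host 2 (remaining 2 vCPU)
15 vCPU → host 3 (remaining 1 vCPU)
8 vCPU → host 4 (remaining 8 vCPU)
9 vCPU → host 5 (remaining 7 vCPU)
15 vCPU → host 6 (remaining 1 vCPU)
12 vCPU → host 7 (remaining 4 vCPU)
2 vCPU → host 1 (remaining 3 vCPU)
1 vCPU → host 1 (remaining 2 vCPU)
9 vCPU → host 8 (remaining 7 vCPU)
14 vCPU → host 9 (remaining 2 vCPU)
10 vCPU → host 10 (remaining 6 vCPU)
2 vCPU → host 1 (remaining 0 vCPU)
14 vCPU → host 11 (remaining 2 vCPU)
11 vCPU → host 12 (remaining 5 vCPU)
Final hosts: [3,8,2,1,2] [14] [15] [8] [9] [15] [12] [9] [14] [10] [14] [11].

12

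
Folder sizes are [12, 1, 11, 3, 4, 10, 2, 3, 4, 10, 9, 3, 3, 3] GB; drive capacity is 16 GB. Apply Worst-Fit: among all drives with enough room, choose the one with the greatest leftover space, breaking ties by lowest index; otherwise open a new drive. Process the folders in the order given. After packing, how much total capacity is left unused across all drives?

18

drive 1: place 12 GB, 4 GB left
drive 1: place 1 GB, 3 GB left
drive 2: place 11 GB, 5 GB left
drive 2: place 3 GB, 2 GB left
drive 3: place 4 GB, 12 GB left
drive 3: place 10 GB, 2 GB left
drive 1: place 2 GB, 1 GB left
drive 4: place 3 GB, 13 GB left
drive 4: place 4 GB, 9 GB left
drive 5: place 10 GB, 6 GB left
drive 4: place 9 GB, 0 GB left
drive 5: place 3 GB, 3 GB left
drive 5: place 3 GB, 0 GB left
drive 6: place 3 GB, 13 GB left
6 drives × 16 GB = 96 GB; used 78 GB; unused 18 GB.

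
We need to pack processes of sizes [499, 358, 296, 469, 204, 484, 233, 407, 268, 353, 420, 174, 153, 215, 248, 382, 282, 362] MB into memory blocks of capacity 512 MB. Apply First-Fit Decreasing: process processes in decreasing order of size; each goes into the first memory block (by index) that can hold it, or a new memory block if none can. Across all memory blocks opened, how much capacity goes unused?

849

Sorted descending: 499, 484, 469, 420, 407, 382, 362, 358, 353, 296, 282, 268, 248, 233, 215, 204, 174, 153.
memory block 1: place 499 MB, 13 MB left
memory block 2: place 484 MB, 28 MB left
memory block 3: place 469 MB, 43 MB left
memory block 4: place 420 MB, 92 MB left
memory block 5: place 407 MB, 105 MB left
memory block 6: place 382 MB, 130 MB left
memory block 7: place 362 MB, 150 MB left
memory block 8: place 358 MB, 154 MB left
memory block 9: place 353 MB, 159 MB left
memory block 10: place 296 MB, 216 MB left
memory block 11: place 282 MB, 230 MB left
memory block 12: place 268 MB, 244 MB left
memory block 13: place 248 MB, 264 MB left
memory block 12: place 233 MB, 11 MB left
memory block 10: place 215 MB, 1 MB left
memory block 11: place 204 MB, 26 MB left
memory block 13: place 174 MB, 90 MB left
memory block 8: place 153 MB, 1 MB left
13 memory blocks × 512 MB = 6656 MB; used 5807 MB; unused 849 MB.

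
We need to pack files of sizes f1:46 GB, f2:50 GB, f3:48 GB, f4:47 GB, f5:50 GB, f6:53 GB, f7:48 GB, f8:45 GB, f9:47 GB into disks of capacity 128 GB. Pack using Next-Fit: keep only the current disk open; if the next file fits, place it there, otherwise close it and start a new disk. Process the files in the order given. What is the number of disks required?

Put f1 (46 GB) in disk 1; 82 GB remain.
Put f2 (50 GB) in disk 1; 32 GB remain.
Put f3 (48 GB) in disk 2; 80 GB remain.
Put f4 (47 GB) in disk 2; 33 GB remain.
Put f5 (50 GB) in disk 3; 78 GB remain.
Put f6 (53 GB) in disk 3; 25 GB remain.
Put f7 (48 GB) in disk 4; 80 GB remain.
Put f8 (45 GB) in disk 4; 35 GB remain.
Put f9 (47 GB) in disk 5; 81 GB remain.
Final disks: [46,50] [48,47] [50,53] [48,45] [47].

5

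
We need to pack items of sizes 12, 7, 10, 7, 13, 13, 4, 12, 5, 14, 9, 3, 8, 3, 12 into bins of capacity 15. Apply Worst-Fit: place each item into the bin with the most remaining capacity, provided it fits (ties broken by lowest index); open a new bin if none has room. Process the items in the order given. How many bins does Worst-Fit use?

10

bin 1: place 12, 3 left
bin 2: place 7, 8 left
bin 3: place 10, 5 left
bin 2: place 7, 1 left
bin 4: place 13, 2 left
bin 5: place 13, 2 left
bin 3: place 4, 1 left
bin 6: place 12, 3 left
bin 7: place 5, 10 left
bin 8: place 14, 1 left
bin 7: place 9, 1 left
bin 1: place 3, 0 left
bin 9: place 8, 7 left
bin 9: place 3, 4 left
bin 10: place 12, 3 left
Final bins: [12,3] [7,7] [10,4] [13] [13] [12] [5,9] [14] [8,3] [12].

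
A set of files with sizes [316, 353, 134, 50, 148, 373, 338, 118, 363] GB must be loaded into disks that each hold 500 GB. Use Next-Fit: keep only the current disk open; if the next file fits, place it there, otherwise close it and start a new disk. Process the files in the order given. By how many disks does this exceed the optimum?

Next-Fit: [316] [353,134] [50,148] [373] [338,118] [363] → 6 disks.
Total size 2193 GB; any packing needs at least ⌈2193/500⌉ = 5 disks.
An optimal packing achieves that bound: [373,118] [363,134] [353,50] [338,148] [316] → 5 disks.
Excess: 6 − 5 = 1.

1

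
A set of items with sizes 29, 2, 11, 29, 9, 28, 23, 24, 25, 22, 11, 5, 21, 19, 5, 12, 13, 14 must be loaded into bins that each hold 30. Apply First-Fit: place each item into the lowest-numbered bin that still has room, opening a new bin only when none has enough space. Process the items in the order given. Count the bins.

12

29 → bin 1 (remaining 1)
2 → bin 2 (remaining 28)
11 → bin 2 (remaining 17)
29 → bin 3 (remaining 1)
9 → bin 2 (remaining 8)
28 → bin 4 (remaining 2)
23 → bin 5 (remaining 7)
24 → bin 6 (remaining 6)
25 → bin 7 (remaining 5)
22 → bin 8 (remaining 8)
11 → bin 9 (remaining 19)
5 → bin 2 (remaining 3)
21 → bin 10 (remaining 9)
19 → bin 9 (remaining 0)
5 → bin 5 (remaining 2)
12 → bin 11 (remaining 18)
13 → bin 11 (remaining 5)
14 → bin 12 (remaining 16)
Final bins: [29] [2,11,9,5] [29] [28] [23,5] [24] [25] [22] [11,19] [21] [12,13] [14].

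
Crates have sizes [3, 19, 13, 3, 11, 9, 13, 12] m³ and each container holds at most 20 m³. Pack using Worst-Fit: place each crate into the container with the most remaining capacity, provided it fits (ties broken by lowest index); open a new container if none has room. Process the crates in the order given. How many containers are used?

5

container 1: place 3 m³, 17 m³ left
container 2: place 19 m³, 1 m³ left
container 1: place 13 m³, 4 m³ left
container 1: place 3 m³, 1 m³ left
container 3: place 11 m³, 9 m³ left
container 3: place 9 m³, 0 m³ left
container 4: place 13 m³, 7 m³ left
container 5: place 12 m³, 8 m³ left
Final containers: [3,13,3] [19] [11,9] [13] [12].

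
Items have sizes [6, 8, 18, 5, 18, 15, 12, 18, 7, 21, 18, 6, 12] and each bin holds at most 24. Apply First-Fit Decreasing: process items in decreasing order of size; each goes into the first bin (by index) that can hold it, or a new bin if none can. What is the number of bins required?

Sorted descending: 21, 18, 18, 18, 18, 15, 12, 12, 8, 7, 6, 6, 5.
Put 21 in bin 1; 3 remain.
Put 18 in bin 2; 6 remain.
Put 18 in bin 3; 6 remain.
Put 18 in bin 4; 6 remain.
Put 18 in bin 5; 6 remain.
Put 15 in bin 6; 9 remain.
Put 12 in bin 7; 12 remain.
Put 12 in bin 7; 0 remain.
Put 8 in bin 6; 1 remain.
Put 7 in bin 8; 17 remain.
Put 6 in bin 2; 0 remain.
Put 6 in bin 3; 0 remain.
Put 5 in bin 4; 1 remain.

8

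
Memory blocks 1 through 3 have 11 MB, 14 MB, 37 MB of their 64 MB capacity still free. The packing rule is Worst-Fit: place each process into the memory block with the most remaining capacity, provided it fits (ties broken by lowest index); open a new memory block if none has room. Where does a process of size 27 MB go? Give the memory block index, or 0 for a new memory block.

Memory blocks with room: memory block 3 (37 MB).
Most room is memory block 3 with 37 MB free.

3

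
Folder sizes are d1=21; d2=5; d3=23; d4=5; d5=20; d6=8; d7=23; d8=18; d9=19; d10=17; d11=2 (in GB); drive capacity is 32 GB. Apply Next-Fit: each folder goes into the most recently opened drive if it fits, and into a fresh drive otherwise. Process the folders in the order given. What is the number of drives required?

7

drive 1: place d1 (21 GB), 11 GB left
drive 1: place d2 (5 GB), 6 GB left
drive 2: place d3 (23 GB), 9 GB left
drive 2: place d4 (5 GB), 4 GB left
drive 3: place d5 (20 GB), 12 GB left
drive 3: place d6 (8 GB), 4 GB left
drive 4: place d7 (23 GB), 9 GB left
drive 5: place d8 (18 GB), 14 GB left
drive 6: place d9 (19 GB), 13 GB left
drive 7: place d10 (17 GB), 15 GB left
drive 7: place d11 (2 GB), 13 GB left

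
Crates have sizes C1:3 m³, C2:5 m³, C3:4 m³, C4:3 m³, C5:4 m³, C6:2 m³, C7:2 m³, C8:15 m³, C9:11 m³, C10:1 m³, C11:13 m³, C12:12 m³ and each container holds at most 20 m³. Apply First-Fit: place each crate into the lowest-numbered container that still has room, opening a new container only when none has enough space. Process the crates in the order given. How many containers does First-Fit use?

container 1: place C1 (3 m³), 17 m³ left
container 1: place C2 (5 m³), 12 m³ left
container 1: place C3 (4 m³), 8 m³ left
container 1: place C4 (3 m³), 5 m³ left
container 1: place C5 (4 m³), 1 m³ left
container 2: place C6 (2 m³), 18 m³ left
container 2: place C7 (2 m³), 16 m³ left
container 2: place C8 (15 m³), 1 m³ left
container 3: place C9 (11 m³), 9 m³ left
container 1: place C10 (1 m³), 0 m³ left
container 4: place C11 (13 m³), 7 m³ left
container 5: place C12 (12 m³), 8 m³ left
Final containers: [3,5,4,3,4,1] [2,2,15] [11] [13] [12].

5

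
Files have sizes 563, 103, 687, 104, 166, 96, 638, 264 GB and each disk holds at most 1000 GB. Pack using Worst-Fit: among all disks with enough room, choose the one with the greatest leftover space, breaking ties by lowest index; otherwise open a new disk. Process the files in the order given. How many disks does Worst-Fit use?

Put 563 GB in disk 1; 437 GB remain.
Put 103 GB in disk 1; 334 GB remain.
Put 687 GB in disk 2; 313 GB remain.
Put 104 GB in disk 1; 230 GB remain.
Put 166 GB in disk 2; 147 GB remain.
Put 96 GB in disk 1; 134 GB remain.
Put 638 GB in disk 3; 362 GB remain.
Put 264 GB in disk 3; 98 GB remain.
Final disks: [563,103,104,96] [687,166] [638,264].

3 disks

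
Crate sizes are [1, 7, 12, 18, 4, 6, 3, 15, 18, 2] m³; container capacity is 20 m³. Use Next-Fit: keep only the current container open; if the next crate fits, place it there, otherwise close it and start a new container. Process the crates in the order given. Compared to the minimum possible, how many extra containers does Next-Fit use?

Next-Fit: [1,7,12] [18] [4,6,3] [15] [18,2] → 5 containers.
Total size 86 m³; any packing needs at least ⌈86/20⌉ = 5 containers.
So 5 is already optimal.

0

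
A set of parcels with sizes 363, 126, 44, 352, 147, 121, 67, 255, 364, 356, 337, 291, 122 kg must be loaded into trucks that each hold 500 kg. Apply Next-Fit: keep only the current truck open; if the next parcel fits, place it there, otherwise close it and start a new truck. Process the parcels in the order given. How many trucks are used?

8 trucks

truck 1: place 363 kg, 137 kg left
truck 1: place 126 kg, 11 kg left
truck 2: place 44 kg, 456 kg left
truck 2: place 352 kg, 104 kg left
truck 3: place 147 kg, 353 kg left
truck 3: place 121 kg, 232 kg left
truck 3: place 67 kg, 165 kg left
truck 4: place 255 kg, 245 kg left
truck 5: place 364 kg, 136 kg left
truck 6: place 356 kg, 144 kg left
truck 7: place 337 kg, 163 kg left
truck 8: place 291 kg, 209 kg left
truck 8: place 122 kg, 87 kg left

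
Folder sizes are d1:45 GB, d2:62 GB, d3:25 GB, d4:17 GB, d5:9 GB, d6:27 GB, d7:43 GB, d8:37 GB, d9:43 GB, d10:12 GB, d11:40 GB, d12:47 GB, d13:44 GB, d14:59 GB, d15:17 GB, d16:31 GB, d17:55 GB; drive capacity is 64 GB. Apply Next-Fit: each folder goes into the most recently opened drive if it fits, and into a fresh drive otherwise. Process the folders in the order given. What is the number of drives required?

13

d1 (45 GB) → drive 1 (remaining 19 GB)
d2 (62 GB) → drive 2 (remaining 2 GB)
d3 (25 GB) → drive 3 (remaining 39 GB)
d4 (17 GB) → drive 3 (remaining 22 GB)
d5 (9 GB) → drive 3 (remaining 13 GB)
d6 (27 GB) → drive 4 (remaining 37 GB)
d7 (43 GB) → drive 5 (remaining 21 GB)
d8 (37 GB) → drive 6 (remaining 27 GB)
d9 (43 GB) → drive 7 (remaining 21 GB)
d10 (12 GB) → drive 7 (remaining 9 GB)
d11 (40 GB) → drive 8 (remaining 24 GB)
d12 (47 GB) → drive 9 (remaining 17 GB)
d13 (44 GB) → drive 10 (remaining 20 GB)
d14 (59 GB) → drive 11 (remaining 5 GB)
d15 (17 GB) → drive 12 (remaining 47 GB)
d16 (31 GB) → drive 12 (remaining 16 GB)
d17 (55 GB) → drive 13 (remaining 9 GB)
Final drives: [45] [62] [25,17,9] [27] [43] [37] [43,12] [40] [47] [44] [59] [17,31] [55].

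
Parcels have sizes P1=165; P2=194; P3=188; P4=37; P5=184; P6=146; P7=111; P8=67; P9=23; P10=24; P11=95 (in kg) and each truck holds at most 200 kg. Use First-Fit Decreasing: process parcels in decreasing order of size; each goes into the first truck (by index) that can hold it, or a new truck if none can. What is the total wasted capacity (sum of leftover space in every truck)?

Sorted descending: 194, 188, 184, 165, 146, 111, 95, 67, 37, 24, 23.
194 kg → truck 1 (remaining 6 kg)
188 kg → truck 2 (remaining 12 kg)
184 kg → truck 3 (remaining 16 kg)
165 kg → truck 4 (remaining 35 kg)
146 kg → truck 5 (remaining 54 kg)
111 kg → truck 6 (remaining 89 kg)
95 kg → truck 7 (remaining 105 kg)
67 kg → truck 6 (remaining 22 kg)
37 kg → truck 5 (remaining 17 kg)
24 kg → truck 4 (remaining 11 kg)
23 kg → truck 7 (remaining 82 kg)
7 trucks × 200 kg = 1400 kg; used 1234 kg; unused 166 kg.

166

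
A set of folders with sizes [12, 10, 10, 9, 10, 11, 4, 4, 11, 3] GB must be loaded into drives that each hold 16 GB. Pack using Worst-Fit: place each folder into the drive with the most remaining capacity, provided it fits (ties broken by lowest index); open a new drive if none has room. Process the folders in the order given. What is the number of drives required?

12 GB → drive 1 (remaining 4 GB)
10 GB → drive 2 (remaining 6 GB)
10 GB → drive 3 (remaining 6 GB)
9 GB → drive 4 (remaining 7 GB)
10 GB → drive 5 (remaining 6 GB)
11 GB → drive 6 (remaining 5 GB)
4 GB → drive 4 (remaining 3 GB)
4 GB → drive 2 (remaining 2 GB)
11 GB → drive 7 (remaining 5 GB)
3 GB → drive 3 (remaining 3 GB)

7 drives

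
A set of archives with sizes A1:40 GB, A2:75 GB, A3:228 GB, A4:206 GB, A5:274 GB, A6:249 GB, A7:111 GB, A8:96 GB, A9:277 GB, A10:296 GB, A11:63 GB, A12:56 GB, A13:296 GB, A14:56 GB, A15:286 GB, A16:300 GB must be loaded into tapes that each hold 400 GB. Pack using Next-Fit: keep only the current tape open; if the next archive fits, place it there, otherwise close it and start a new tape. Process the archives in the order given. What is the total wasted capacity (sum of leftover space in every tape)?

A1 (40 GB) → tape 1 (remaining 360 GB)
A2 (75 GB) → tape 1 (remaining 285 GB)
A3 (228 GB) → tape 1 (remaining 57 GB)
A4 (206 GB) → tape 2 (remaining 194 GB)
A5 (274 GB) → tape 3 (remaining 126 GB)
A6 (249 GB) → tape 4 (remaining 151 GB)
A7 (111 GB) → tape 4 (remaining 40 GB)
A8 (96 GB) → tape 5 (remaining 304 GB)
A9 (277 GB) → tape 5 (remaining 27 GB)
A10 (296 GB) → tape 6 (remaining 104 GB)
A11 (63 GB) → tape 6 (remaining 41 GB)
A12 (56 GB) → tape 7 (remaining 344 GB)
A13 (296 GB) → tape 7 (remaining 48 GB)
A14 (56 GB) → tape 8 (remaining 344 GB)
A15 (286 GB) → tape 8 (remaining 58 GB)
A16 (300 GB) → tape 9 (remaining 100 GB)
9 tapes × 400 GB = 3600 GB; used 2909 GB; unused 691 GB.

691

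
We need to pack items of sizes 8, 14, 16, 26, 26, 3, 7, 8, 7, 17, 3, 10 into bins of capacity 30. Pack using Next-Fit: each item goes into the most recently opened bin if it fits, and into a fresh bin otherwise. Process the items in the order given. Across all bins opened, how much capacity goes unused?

35

Put 8 in bin 1; 22 remain.
Put 14 in bin 1; 8 remain.
Put 16 in bin 2; 14 remain.
Put 26 in bin 3; 4 remain.
Put 26 in bin 4; 4 remain.
Put 3 in bin 4; 1 remain.
Put 7 in bin 5; 23 remain.
Put 8 in bin 5; 15 remain.
Put 7 in bin 5; 8 remain.
Put 17 in bin 6; 13 remain.
Put 3 in bin 6; 10 remain.
Put 10 in bin 6; 0 remain.
6 bins × 30 = 180; used 145; unused 35.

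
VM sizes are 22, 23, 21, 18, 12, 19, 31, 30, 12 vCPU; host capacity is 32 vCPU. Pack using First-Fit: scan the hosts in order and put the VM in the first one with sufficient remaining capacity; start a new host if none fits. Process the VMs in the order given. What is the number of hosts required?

host 1: place 22 vCPU, 10 vCPU left
host 2: place 23 vCPU, 9 vCPU left
host 3: place 21 vCPU, 11 vCPU left
host 4: place 18 vCPU, 14 vCPU left
host 4: place 12 vCPU, 2 vCPU left
host 5: place 19 vCPU, 13 vCPU left
host 6: place 31 vCPU, 1 vCPU left
host 7: place 30 vCPU, 2 vCPU left
host 5: place 12 vCPU, 1 vCPU left
Final hosts: [22] [23] [21] [18,12] [19,12] [31] [30].

7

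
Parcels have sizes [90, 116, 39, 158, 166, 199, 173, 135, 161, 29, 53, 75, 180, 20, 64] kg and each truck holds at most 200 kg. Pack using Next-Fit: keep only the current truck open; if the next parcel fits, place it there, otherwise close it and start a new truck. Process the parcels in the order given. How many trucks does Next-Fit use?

90 kg → truck 1 (remaining 110 kg)
116 kg → truck 2 (remaining 84 kg)
39 kg → truck 2 (remaining 45 kg)
158 kg → truck 3 (remaining 42 kg)
166 kg → truck 4 (remaining 34 kg)
199 kg → truck 5 (remaining 1 kg)
173 kg → truck 6 (remaining 27 kg)
135 kg → truck 7 (remaining 65 kg)
161 kg → truck 8 (remaining 39 kg)
29 kg → truck 8 (remaining 10 kg)
53 kg → truck 9 (remaining 147 kg)
75 kg → truck 9 (remaining 72 kg)
180 kg → truck 10 (remaining 20 kg)
20 kg → truck 10 (remaining 0 kg)
64 kg → truck 11 (remaining 136 kg)
Final trucks: [90] [116,39] [158] [166] [199] [173] [135] [161,29] [53,75] [180,20] [64].

11 trucks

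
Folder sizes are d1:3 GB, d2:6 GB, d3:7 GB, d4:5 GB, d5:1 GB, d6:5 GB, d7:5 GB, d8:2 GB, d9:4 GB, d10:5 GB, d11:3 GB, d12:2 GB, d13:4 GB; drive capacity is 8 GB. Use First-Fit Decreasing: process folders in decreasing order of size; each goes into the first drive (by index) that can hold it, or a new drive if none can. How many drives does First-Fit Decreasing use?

Sorted descending: 7, 6, 5, 5, 5, 5, 4, 4, 3, 3, 2, 2, 1.
Put 7 GB in drive 1; 1 GB remain.
Put 6 GB in drive 2; 2 GB remain.
Put 5 GB in drive 3; 3 GB remain.
Put 5 GB in drive 4; 3 GB remain.
Put 5 GB in drive 5; 3 GB remain.
Put 5 GB in drive 6; 3 GB remain.
Put 4 GB in drive 7; 4 GB remain.
Put 4 GB in drive 7; 0 GB remain.
Put 3 GB in drive 3; 0 GB remain.
Put 3 GB in drive 4; 0 GB remain.
Put 2 GB in drive 2; 0 GB remain.
Put 2 GB in drive 5; 1 GB remain.
Put 1 GB in drive 1; 0 GB remain.

7 drives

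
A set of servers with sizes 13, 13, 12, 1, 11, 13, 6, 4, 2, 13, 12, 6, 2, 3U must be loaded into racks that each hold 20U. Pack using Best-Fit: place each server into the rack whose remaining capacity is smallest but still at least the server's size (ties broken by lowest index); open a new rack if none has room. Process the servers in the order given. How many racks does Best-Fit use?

rack 1: place 13U, 7U left
rack 2: place 13U, 7U left
rack 3: place 12U, 8U left
rack 1: place 1U, 6U left
rack 4: place 11U, 9U left
rack 5: place 13U, 7U left
rack 1: place 6U, 0U left
rack 2: place 4U, 3U left
rack 2: place 2U, 1U left
rack 6: place 13U, 7U left
rack 7: place 12U, 8U left
rack 5: place 6U, 1U left
rack 6: place 2U, 5U left
rack 6: place 3U, 2U left
Final racks: [13,1,6] [13,4,2] [12] [11] [13,6] [13,2,3] [12].

7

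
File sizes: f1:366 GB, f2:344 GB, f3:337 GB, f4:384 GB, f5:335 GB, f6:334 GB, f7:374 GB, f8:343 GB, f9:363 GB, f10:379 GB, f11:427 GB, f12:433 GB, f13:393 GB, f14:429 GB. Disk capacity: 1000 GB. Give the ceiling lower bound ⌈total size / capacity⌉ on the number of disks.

Total size = 366 + 344 + 337 + 384 + 335 + 334 + 374 + 343 + 363 + 379 + 427 + 433 + 393 + 429 = 5241 GB.
⌈5241 / 1000⌉ = 6.

6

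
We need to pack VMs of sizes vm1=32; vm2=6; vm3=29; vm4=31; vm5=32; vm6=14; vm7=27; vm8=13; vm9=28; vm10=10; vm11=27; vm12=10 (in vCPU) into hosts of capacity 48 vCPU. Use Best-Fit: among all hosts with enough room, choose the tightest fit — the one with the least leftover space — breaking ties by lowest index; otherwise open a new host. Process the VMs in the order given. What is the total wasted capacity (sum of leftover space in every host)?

77

vm1 (32 vCPU) → host 1 (remaining 16 vCPU)
vm2 (6 vCPU) → host 1 (remaining 10 vCPU)
vm3 (29 vCPU) → host 2 (remaining 19 vCPU)
vm4 (31 vCPU) → host 3 (remaining 17 vCPU)
vm5 (32 vCPU) → host 4 (remaining 16 vCPU)
vm6 (14 vCPU) → host 4 (remaining 2 vCPU)
vm7 (27 vCPU) → host 5 (remaining 21 vCPU)
vm8 (13 vCPU) → host 3 (remaining 4 vCPU)
vm9 (28 vCPU) → host 6 (remaining 20 vCPU)
vm10 (10 vCPU) → host 1 (remaining 0 vCPU)
vm11 (27 vCPU) → host 7 (remaining 21 vCPU)
vm12 (10 vCPU) → host 2 (remaining 9 vCPU)
7 hosts × 48 vCPU = 336 vCPU; used 259 vCPU; unused 77 vCPU.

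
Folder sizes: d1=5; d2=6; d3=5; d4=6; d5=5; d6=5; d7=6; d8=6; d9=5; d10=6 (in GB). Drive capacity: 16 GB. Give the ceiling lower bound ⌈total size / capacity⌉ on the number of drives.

4 drives

Total size = 5 + 6 + 5 + 6 + 5 + 5 + 6 + 6 + 5 + 6 = 55 GB.
⌈55 / 16⌉ = 4.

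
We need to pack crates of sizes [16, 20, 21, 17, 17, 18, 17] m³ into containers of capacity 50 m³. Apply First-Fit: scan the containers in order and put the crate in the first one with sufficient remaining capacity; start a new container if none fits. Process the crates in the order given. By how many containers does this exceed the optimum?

First-Fit: [16,20] [21,17] [17,18] [17] → 4 containers.
Total size 126 m³; any packing needs at least ⌈126/50⌉ = 3 containers.
An optimal packing achieves that bound: [21,20] [18,17] [17,17,16] → 3 containers.
Excess: 4 − 3 = 1.

1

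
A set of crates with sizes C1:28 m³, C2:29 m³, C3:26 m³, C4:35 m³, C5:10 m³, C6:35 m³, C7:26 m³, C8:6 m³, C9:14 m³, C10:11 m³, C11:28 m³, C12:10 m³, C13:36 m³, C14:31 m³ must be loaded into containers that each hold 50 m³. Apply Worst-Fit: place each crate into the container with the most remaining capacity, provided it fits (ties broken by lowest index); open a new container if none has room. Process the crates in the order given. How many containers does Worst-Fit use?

Put C1 (28 m³) in container 1; 22 m³ remain.
Put C2 (29 m³) in container 2; 21 m³ remain.
Put C3 (26 m³) in container 3; 24 m³ remain.
Put C4 (35 m³) in container 4; 15 m³ remain.
Put C5 (10 m³) in container 3; 14 m³ remain.
Put C6 (35 m³) in container 5; 15 m³ remain.
Put C7 (26 m³) in container 6; 24 m³ remain.
Put C8 (6 m³) in container 6; 18 m³ remain.
Put C9 (14 m³) in container 1; 8 m³ remain.
Put C10 (11 m³) in container 2; 10 m³ remain.
Put C11 (28 m³) in container 7; 22 m³ remain.
Put C12 (10 m³) in container 7; 12 m³ remain.
Put C13 (36 m³) in container 8; 14 m³ remain.
Put C14 (31 m³) in container 9; 19 m³ remain.

9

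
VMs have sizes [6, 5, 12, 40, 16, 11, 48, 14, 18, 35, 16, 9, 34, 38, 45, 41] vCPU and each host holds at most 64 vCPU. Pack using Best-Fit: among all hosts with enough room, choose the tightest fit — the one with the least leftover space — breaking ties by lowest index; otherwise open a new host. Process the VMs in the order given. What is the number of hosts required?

8 hosts

host 1: place 6 vCPU, 58 vCPU left
host 1: place 5 vCPU, 53 vCPU left
host 1: place 12 vCPU, 41 vCPU left
host 1: place 40 vCPU, 1 vCPU left
host 2: place 16 vCPU, 48 vCPU left
host 2: place 11 vCPU, 37 vCPU left
host 3: place 48 vCPU, 16 vCPU left
host 3: place 14 vCPU, 2 vCPU left
host 2: place 18 vCPU, 19 vCPU left
host 4: place 35 vCPU, 29 vCPU left
host 2: place 16 vCPU, 3 vCPU left
host 4: place 9 vCPU, 20 vCPU left
host 5: place 34 vCPU, 30 vCPU left
host 6: place 38 vCPU, 26 vCPU left
host 7: place 45 vCPU, 19 vCPU left
host 8: place 41 vCPU, 23 vCPU left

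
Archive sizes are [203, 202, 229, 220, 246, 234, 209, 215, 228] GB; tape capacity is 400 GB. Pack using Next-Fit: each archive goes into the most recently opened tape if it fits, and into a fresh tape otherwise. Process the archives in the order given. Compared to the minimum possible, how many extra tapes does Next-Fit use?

Next-Fit: [203] [202] [229] [220] [246] [234] [209] [215] [228] → 9 tapes.
9 archives exceed 200 GB (half the capacity), and no two of those can share a tape, so at least 9 tapes are needed.
So 9 is already optimal.

0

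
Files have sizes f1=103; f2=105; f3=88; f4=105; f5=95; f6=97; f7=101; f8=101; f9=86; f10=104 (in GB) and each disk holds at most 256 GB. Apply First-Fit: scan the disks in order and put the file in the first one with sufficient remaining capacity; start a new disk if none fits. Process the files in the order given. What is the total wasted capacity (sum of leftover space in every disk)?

disk 1: place f1 (103 GB), 153 GB left
disk 1: place f2 (105 GB), 48 GB left
disk 2: place f3 (88 GB), 168 GB left
disk 2: place f4 (105 GB), 63 GB left
disk 3: place f5 (95 GB), 161 GB left
disk 3: place f6 (97 GB), 64 GB left
disk 4: place f7 (101 GB), 155 GB left
disk 4: place f8 (101 GB), 54 GB left
disk 5: place f9 (86 GB), 170 GB left
disk 5: place f10 (104 GB), 66 GB left
5 disks × 256 GB = 1280 GB; used 985 GB; unused 295 GB.

295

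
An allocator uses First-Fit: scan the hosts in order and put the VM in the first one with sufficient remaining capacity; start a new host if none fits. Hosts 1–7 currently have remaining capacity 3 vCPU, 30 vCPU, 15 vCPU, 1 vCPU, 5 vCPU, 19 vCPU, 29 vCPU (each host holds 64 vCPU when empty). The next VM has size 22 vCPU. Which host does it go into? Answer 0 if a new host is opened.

2

Hosts with room: host 2 (30 vCPU), host 7 (29 vCPU).
The first with room is host 2.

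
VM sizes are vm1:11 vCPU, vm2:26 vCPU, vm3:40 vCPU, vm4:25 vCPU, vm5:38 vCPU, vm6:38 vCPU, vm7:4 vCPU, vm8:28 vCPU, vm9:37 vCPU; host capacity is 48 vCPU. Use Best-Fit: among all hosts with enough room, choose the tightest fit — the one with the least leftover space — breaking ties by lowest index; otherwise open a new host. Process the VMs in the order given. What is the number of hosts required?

7

host 1: place vm1 (11 vCPU), 37 vCPU left
host 1: place vm2 (26 vCPU), 11 vCPU left
host 2: place vm3 (40 vCPU), 8 vCPU left
host 3: place vm4 (25 vCPU), 23 vCPU left
host 4: place vm5 (38 vCPU), 10 vCPU left
host 5: place vm6 (38 vCPU), 10 vCPU left
host 2: place vm7 (4 vCPU), 4 vCPU left
host 6: place vm8 (28 vCPU), 20 vCPU left
host 7: place vm9 (37 vCPU), 11 vCPU left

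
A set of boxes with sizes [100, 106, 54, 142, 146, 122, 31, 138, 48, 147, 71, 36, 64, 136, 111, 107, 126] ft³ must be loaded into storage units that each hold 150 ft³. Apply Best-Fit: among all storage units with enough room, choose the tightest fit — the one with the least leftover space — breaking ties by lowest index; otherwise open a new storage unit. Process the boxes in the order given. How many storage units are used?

13

100 ft³ → storage unit 1 (remaining 50 ft³)
106 ft³ → storage unit 2 (remaining 44 ft³)
54 ft³ → storage unit 3 (remaining 96 ft³)
142 ft³ → storage unit 4 (remaining 8 ft³)
146 ft³ → storage unit 5 (remaining 4 ft³)
122 ft³ → storage unit 6 (remaining 28 ft³)
31 ft³ → storage unit 2 (remaining 13 ft³)
138 ft³ → storage unit 7 (remaining 12 ft³)
48 ft³ → storage unit 1 (remaining 2 ft³)
147 ft³ → storage unit 8 (remaining 3 ft³)
71 ft³ → storage unit 3 (remaining 25 ft³)
36 ft³ → storage unit 9 (remaining 114 ft³)
64 ft³ → storage unit 9 (remaining 50 ft³)
136 ft³ → storage unit 10 (remaining 14 ft³)
111 ft³ → storage unit 11 (remaining 39 ft³)
107 ft³ → storage unit 12 (remaining 43 ft³)
126 ft³ → storage unit 13 (remaining 24 ft³)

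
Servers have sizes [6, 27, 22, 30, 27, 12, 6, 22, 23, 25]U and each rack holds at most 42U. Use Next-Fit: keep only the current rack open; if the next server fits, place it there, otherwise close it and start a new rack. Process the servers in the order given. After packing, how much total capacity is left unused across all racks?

94

Put 6U in rack 1; 36U remain.
Put 27U in rack 1; 9U remain.
Put 22U in rack 2; 20U remain.
Put 30U in rack 3; 12U remain.
Put 27U in rack 4; 15U remain.
Put 12U in rack 4; 3U remain.
Put 6U in rack 5; 36U remain.
Put 22U in rack 5; 14U remain.
Put 23U in rack 6; 19U remain.
Put 25U in rack 7; 17U remain.
7 racks × 42U = 294U; used 200U; unused 94U.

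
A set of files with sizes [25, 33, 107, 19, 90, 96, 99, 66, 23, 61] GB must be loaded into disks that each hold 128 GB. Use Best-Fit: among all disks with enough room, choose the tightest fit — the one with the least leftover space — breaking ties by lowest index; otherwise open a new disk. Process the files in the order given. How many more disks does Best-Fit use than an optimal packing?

Best-Fit: [25,33,66] [107,19] [90] [96] [99,23] [61] → 6 disks.
Total size 619 GB; any packing needs at least ⌈619/128⌉ = 5 disks.
An optimal packing achieves that bound: [107,19] [99,25] [96,23] [90,33] [66,61] → 5 disks.
Excess: 6 − 5 = 1.

1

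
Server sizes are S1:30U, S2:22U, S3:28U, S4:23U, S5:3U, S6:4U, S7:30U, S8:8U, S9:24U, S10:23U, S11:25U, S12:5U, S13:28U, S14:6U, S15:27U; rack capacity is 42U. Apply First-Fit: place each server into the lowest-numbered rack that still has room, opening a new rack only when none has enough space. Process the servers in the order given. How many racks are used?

S1 (30U) → rack 1 (remaining 12U)
S2 (22U) → rack 2 (remaining 20U)
S3 (28U) → rack 3 (remaining 14U)
S4 (23U) → rack 4 (remaining 19U)
S5 (3U) → rack 1 (remaining 9U)
S6 (4U) → rack 1 (remaining 5U)
S7 (30U) → rack 5 (remaining 12U)
S8 (8U) → rack 2 (remaining 12U)
S9 (24U) → rack 6 (remaining 18U)
S10 (23U) → rack 7 (remaining 19U)
S11 (25U) → rack 8 (remaining 17U)
S12 (5U) → rack 1 (remaining 0U)
S13 (28U) → rack 9 (remaining 14U)
S14 (6U) → rack 2 (remaining 6U)
S15 (27U) → rack 10 (remaining 15U)
Final racks: [30,3,4,5] [22,8,6] [28] [23] [30] [24] [23] [25] [28] [27].

10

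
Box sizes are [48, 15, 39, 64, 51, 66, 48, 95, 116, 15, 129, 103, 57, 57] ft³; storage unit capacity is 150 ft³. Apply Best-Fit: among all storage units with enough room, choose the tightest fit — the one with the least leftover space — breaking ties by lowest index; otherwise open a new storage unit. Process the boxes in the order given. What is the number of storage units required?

48 ft³ → storage unit 1 (remaining 102 ft³)
15 ft³ → storage unit 1 (remaining 87 ft³)
39 ft³ → storage unit 1 (remaining 48 ft³)
64 ft³ → storage unit 2 (remaining 86 ft³)
51 ft³ → storage unit 2 (remaining 35 ft³)
66 ft³ → storage unit 3 (remaining 84 ft³)
48 ft³ → storage unit 1 (remaining 0 ft³)
95 ft³ → storage unit 4 (remaining 55 ft³)
116 ft³ → storage unit 5 (remaining 34 ft³)
15 ft³ → storage unit 5 (remaining 19 ft³)
129 ft³ → storage unit 6 (remaining 21 ft³)
103 ft³ → storage unit 7 (remaining 47 ft³)
57 ft³ → storage unit 3 (remaining 27 ft³)
57 ft³ → storage unit 8 (remaining 93 ft³)

8 storage units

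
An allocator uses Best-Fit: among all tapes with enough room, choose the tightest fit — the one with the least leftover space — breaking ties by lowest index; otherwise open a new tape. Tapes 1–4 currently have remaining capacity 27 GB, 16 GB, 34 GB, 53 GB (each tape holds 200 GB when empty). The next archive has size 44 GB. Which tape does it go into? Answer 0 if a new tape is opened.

4

Tapes with room: tape 4 (53 GB).
Tightest fit is tape 4 with 53 GB free.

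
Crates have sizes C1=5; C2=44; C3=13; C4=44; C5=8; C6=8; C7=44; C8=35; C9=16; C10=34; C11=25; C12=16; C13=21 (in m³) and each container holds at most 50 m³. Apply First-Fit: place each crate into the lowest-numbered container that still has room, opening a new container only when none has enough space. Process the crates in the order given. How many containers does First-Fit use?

container 1: place C1 (5 m³), 45 m³ left
container 1: place C2 (44 m³), 1 m³ left
container 2: place C3 (13 m³), 37 m³ left
container 3: place C4 (44 m³), 6 m³ left
container 2: place C5 (8 m³), 29 m³ left
container 2: place C6 (8 m³), 21 m³ left
container 4: place C7 (44 m³), 6 m³ left
container 5: place C8 (35 m³), 15 m³ left
container 2: place C9 (16 m³), 5 m³ left
container 6: place C10 (34 m³), 16 m³ left
container 7: place C11 (25 m³), 25 m³ left
container 6: place C12 (16 m³), 0 m³ left
container 7: place C13 (21 m³), 4 m³ left
Final containers: [5,44] [13,8,8,16] [44] [44] [35] [34,16] [25,21].

7 containers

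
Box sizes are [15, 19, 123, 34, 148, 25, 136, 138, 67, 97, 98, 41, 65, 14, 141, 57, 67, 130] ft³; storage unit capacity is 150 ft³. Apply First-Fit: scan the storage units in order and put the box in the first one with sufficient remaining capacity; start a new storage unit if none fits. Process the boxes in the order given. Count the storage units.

11 storage units

Put 15 ft³ in storage unit 1; 135 ft³ remain.
Put 19 ft³ in storage unit 1; 116 ft³ remain.
Put 123 ft³ in storage unit 2; 27 ft³ remain.
Put 34 ft³ in storage unit 1; 82 ft³ remain.
Put 148 ft³ in storage unit 3; 2 ft³ remain.
Put 25 ft³ in storage unit 1; 57 ft³ remain.
Put 136 ft³ in storage unit 4; 14 ft³ remain.
Put 138 ft³ in storage unit 5; 12 ft³ remain.
Put 67 ft³ in storage unit 6; 83 ft³ remain.
Put 97 ft³ in storage unit 7; 53 ft³ remain.
Put 98 ft³ in storage unit 8; 52 ft³ remain.
Put 41 ft³ in storage unit 1; 16 ft³ remain.
Put 65 ft³ in storage unit 6; 18 ft³ remain.
Put 14 ft³ in storage unit 1; 2 ft³ remain.
Put 141 ft³ in storage unit 9; 9 ft³ remain.
Put 57 ft³ in storage unit 10; 93 ft³ remain.
Put 67 ft³ in storage unit 10; 26 ft³ remain.
Put 130 ft³ in storage unit 11; 20 ft³ remain.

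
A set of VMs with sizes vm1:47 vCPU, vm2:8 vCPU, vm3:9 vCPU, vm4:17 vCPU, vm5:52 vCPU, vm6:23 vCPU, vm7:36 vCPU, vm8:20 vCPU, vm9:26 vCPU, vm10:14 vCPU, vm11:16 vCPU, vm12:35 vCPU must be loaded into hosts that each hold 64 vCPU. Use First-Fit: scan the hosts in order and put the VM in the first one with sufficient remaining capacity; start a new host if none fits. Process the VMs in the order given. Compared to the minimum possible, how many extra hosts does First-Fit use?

1

First-Fit: [47,8,9] [17,23,20] [52] [36,26] [14,16] [35] → 6 hosts.
Total size 303 vCPU; any packing needs at least ⌈303/64⌉ = 5 hosts.
An optimal packing achieves that bound: [52,9] [47,17] [36,26] [35,23] [20,16,14,8] → 5 hosts.
Excess: 6 − 5 = 1.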